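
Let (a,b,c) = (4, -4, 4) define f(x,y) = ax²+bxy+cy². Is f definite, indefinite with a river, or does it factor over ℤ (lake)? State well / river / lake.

D = b²−4ac = (-4)² − 4·4·4 = -48
D < 0 ⇒ definite ⇒ every region one sign ⇒ single well

well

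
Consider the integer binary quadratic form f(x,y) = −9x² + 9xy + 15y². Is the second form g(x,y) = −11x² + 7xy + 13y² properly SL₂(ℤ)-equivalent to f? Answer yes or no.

D₁ = 621, D₂ = 621
river cycle of f (length 4): (15, 21, -3), (-3, 21, 15), (15, 9, -9), (-9, 9, 15)
river cycle of g (length 4): (13, 19, -5), (-5, 21, 9), (9, 15, -11), (-11, 7, 13)
cycles differ ⇒ inequivalent

no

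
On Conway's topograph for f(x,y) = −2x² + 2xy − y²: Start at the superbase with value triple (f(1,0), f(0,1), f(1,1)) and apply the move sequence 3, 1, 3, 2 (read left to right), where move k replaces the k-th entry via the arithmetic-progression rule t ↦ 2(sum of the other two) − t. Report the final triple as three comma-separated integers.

start (-2,-1,-1) = (f(1,0),f(0,1),f(1,1))
replace slot 3: 2·((-2)+(-1)) − (-1) = -5 → (-2,-1,-5)
replace slot 1: 2·((-1)+(-5)) − (-2) = -10 → (-10,-1,-5)
replace slot 3: 2·((-10)+(-1)) − (-5) = -17 → (-10,-1,-17)
replace slot 2: 2·((-10)+(-17)) − (-1) = -53 → (-10,-53,-17)

-10,-53,-17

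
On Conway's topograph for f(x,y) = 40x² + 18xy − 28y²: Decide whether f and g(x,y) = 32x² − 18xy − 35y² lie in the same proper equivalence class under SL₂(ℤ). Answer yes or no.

D₁ = 4804, D₂ = 4804
river cycle of f (length 106): (-28, 38, 30), (30, 22, -36), (-36, 50, 16), (16, 46, -42), (-42, 38, 20), (20, 42, -38), (-38, 34, 24), (24, 62, -10), (-10, 58, 36), (36, 14, -32), … (96 more)
river cycle of g (length 102): (-35, 18, 32), (32, 46, -21), (-21, 38, 40), (40, 42, -19), (-19, 34, 48), (48, 62, -5), (-5, 68, 9), (9, 58, -40), (-40, 22, 27), (27, 32, -35), … (92 more)
cycles differ ⇒ inequivalent

no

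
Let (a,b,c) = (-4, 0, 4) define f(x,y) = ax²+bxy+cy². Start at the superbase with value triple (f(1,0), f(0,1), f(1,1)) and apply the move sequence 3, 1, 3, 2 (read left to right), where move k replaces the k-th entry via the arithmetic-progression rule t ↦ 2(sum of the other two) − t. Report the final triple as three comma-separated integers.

start (-4,4,0) = (f(1,0),f(0,1),f(1,1))
replace slot 3: 2·((-4)+4) − 0 = 0 → (-4,4,0)
replace slot 1: 2·(4+0) − (-4) = 12 → (12,4,0)
replace slot 3: 2·(12+4) − 0 = 32 → (12,4,32)
replace slot 2: 2·(12+32) − 4 = 84 → (12,84,32)

12,84,32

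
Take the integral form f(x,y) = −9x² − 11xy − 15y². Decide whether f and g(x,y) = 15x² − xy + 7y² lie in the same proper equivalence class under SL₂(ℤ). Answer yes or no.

D₁ = -419, D₂ = -419
f is negative-definite; reduce −f:
−f: translate: b→-7 (≡11 mod 18), so (9,11,15)→(9,-7,13)
−f: reduced (well bottom): (9,-7,13) with a≤c, −a<b≤a
flip sign back: reduced form of f is (-9,7,-13)
g: flip: (15,-1,7)→(7,1,15)
g: reduced (well bottom): (7,1,15) with a≤c, −a<b≤a
reduced forms (-9, 7, -13) vs (7, 1, 15) ⇒ inequivalent

no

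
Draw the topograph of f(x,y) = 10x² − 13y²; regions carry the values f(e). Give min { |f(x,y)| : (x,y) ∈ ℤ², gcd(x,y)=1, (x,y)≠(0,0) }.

descent: ρ → (-13,0,10)
descent: ρ → (10,20,-3)  [lands on river]
river: ρ → (-3,22,3)
river: ρ → (3,20,-10)
river: ρ → (-10,20,3)
river: ρ → (3,22,-3)
river: ρ → (-3,20,10)
closes: descent 2, river 6
min |a| on river = 3

3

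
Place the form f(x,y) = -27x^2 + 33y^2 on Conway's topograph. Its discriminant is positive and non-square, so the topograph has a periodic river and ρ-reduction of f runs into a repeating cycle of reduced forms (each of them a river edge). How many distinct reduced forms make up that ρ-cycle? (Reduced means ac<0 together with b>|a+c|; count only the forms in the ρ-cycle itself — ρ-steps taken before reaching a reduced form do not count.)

D = 3564, ⌊√D⌋ = 59
descent: ρ → (33,0,-27)
descent: ρ → (-27,54,6)  [lands on river]
river: ρ → (6,54,-27)
ρ-cycle length = 2 (tail of 2 descent steps not counted)

2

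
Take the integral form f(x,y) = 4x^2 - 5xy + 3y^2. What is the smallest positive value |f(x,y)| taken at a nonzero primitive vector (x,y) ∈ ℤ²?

translate: b→3 (≡-5 mod 8), so (4,-5,3)→(4,3,2)
flip: (4,3,2)→(2,-3,4)
translate: b→1 (≡-3 mod 4), so (2,-3,4)→(2,1,3)
reduced (well bottom): (2,1,3) with a≤c, −a<b≤a
well minimum = a = 2

2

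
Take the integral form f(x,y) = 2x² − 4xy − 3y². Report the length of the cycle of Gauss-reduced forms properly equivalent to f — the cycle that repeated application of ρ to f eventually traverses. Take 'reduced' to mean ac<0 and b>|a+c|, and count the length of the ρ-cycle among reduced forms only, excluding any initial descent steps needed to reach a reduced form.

D = 40, ⌊√D⌋ = 6
descent: ρ → (-3,4,2)  [lands on river]
river: ρ → (2,4,-3)
river: ρ → (-3,2,3)
river: ρ → (3,4,-2)
river: ρ → (-2,4,3)
river: ρ → (3,2,-3)
ρ-cycle length = 6 (tail of 1 descent step not counted)

6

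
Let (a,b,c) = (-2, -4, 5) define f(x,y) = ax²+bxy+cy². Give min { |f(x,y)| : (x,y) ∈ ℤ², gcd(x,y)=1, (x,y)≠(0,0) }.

descent: ρ → (5,4,-2)  [lands on river]
river: ρ → (-2,4,5)
river: ρ → (5,6,-1)
river: ρ → (-1,6,5)
closes: descent 1, river 4
min |a| on river = 1

1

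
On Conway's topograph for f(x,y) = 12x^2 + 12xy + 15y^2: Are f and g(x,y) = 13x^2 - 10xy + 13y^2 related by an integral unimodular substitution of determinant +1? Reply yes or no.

D₁ = -576, D₂ = -576
f: reduced (well bottom): (12,12,15) with a≤c, −a<b≤a
g: flip: (13,-10,13)→(13,10,13)
g: reduced (well bottom): (13,10,13) with a≤c, −a<b≤a
reduced forms (12, 12, 15) vs (13, 10, 13) ⇒ inequivalent

no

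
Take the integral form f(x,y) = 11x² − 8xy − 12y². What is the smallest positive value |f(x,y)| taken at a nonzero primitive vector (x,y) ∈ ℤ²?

descent: ρ → (-12,8,11)  [lands on river]
river: ρ → (11,14,-9)
river: ρ → (-9,22,3)
river: ρ → (3,20,-16)
river: ρ → (-16,12,7)
river: ρ → (7,16,-12)
closes: descent 1, river 6
min |a| on river = 3

3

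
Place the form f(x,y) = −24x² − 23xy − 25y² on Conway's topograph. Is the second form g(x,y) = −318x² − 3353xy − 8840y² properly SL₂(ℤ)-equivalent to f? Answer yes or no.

D₁ = -1871, D₂ = -1871
f is negative-definite; reduce −f:
−f: reduced (well bottom): (24,23,25) with a≤c, −a<b≤a
flip sign back: reduced form of f is (-24,-23,-25)
g is negative-definite; reduce −g:
−g: translate: b→173 (≡3353 mod 636), so (318,3353,8840)→(318,173,25)
−g: flip: (318,173,25)→(25,-173,318)
−g: translate: b→-23 (≡-173 mod 50), so (25,-173,318)→(25,-23,24)
−g: flip: (25,-23,24)→(24,23,25)
−g: reduced (well bottom): (24,23,25) with a≤c, −a<b≤a
flip sign back: reduced form of g is (-24,-23,-25)
reduced forms (-24, -23, -25) vs (-24, -23, -25) ⇒ equivalent

yes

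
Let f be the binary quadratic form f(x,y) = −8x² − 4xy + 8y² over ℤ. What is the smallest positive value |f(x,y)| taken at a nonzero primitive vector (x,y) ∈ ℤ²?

descent: ρ → (8,4,-8)  [lands on river]
river: ρ → (-8,12,4)
river: ρ → (4,12,-8)
river: ρ → (-8,4,8)
river: ρ → (8,12,-4)
river: ρ → (-4,12,8)
closes: descent 1, river 6
min |a| on river = 4

4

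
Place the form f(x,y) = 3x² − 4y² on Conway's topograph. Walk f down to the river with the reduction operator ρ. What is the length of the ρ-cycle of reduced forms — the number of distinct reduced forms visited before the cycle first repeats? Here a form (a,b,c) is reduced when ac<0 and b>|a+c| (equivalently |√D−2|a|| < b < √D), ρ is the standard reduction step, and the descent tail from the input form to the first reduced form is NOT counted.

D = 48, ⌊√D⌋ = 6
descent: ρ → (-4,0,3)
descent: ρ → (3,6,-1)  [lands on river]
river: ρ → (-1,6,3)
ρ-cycle length = 2 (tail of 2 descent steps not counted)

2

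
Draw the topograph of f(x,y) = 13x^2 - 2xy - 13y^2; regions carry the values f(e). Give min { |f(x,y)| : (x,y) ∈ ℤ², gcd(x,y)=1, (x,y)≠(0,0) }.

descent: ρ → (-13,2,13)  [lands on river]
river: ρ → (13,24,-2)
river: ρ → (-2,24,13)
river: ρ → (13,2,-13)
river: ρ → (-13,24,2)
river: ρ → (2,24,-13)
closes: descent 1, river 6
min |a| on river = 2

2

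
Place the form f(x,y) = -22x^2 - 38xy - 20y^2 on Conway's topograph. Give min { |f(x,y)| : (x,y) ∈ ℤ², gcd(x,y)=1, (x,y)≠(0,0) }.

translate: b→-6 (≡38 mod 44), so (22,38,20)→(22,-6,4)
flip: (22,-6,4)→(4,6,22)
translate: b→-2 (≡6 mod 8), so (4,6,22)→(4,-2,20)
reduced (well bottom): (4,-2,20) with a≤c, −a<b≤a
well minimum |f| = |-4| = 4 (negative-definite)

4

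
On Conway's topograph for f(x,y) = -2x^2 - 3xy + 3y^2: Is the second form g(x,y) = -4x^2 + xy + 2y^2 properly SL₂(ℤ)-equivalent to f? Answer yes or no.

D₁ = 33, D₂ = 33
river cycle of f (length 4): (3, 3, -2), (-2, 5, 1), (1, 5, -2), (-2, 3, 3)
river cycle of g (length 4): (2, 3, -3), (-3, 3, 2), (2, 5, -1), (-1, 5, 2)
cycles differ ⇒ inequivalent

no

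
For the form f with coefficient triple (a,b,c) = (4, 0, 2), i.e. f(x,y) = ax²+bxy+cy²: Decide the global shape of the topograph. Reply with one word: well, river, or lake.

D = b²−4ac = 0² − 4·4·2 = -32
D < 0 ⇒ definite ⇒ every region one sign ⇒ single well

well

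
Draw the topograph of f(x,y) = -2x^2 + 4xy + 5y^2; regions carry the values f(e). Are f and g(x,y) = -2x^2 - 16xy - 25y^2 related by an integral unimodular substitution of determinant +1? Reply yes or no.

D₁ = 56, D₂ = 56
river cycle of f (length 4): (5, 6, -1), (-1, 6, 5), (5, 4, -2), (-2, 4, 5)
river cycle of g (length 4): (-2, 4, 5), (5, 6, -1), (-1, 6, 5), (5, 4, -2)
cycles coincide ⇒ equivalent

yes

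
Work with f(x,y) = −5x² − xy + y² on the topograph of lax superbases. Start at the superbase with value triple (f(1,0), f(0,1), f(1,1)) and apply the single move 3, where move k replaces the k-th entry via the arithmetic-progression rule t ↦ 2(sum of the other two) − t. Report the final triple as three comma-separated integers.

start (-5,1,-5) = (f(1,0),f(0,1),f(1,1))
replace slot 3: 2·((-5)+1) − (-5) = -3 → (-5,1,-3)

-5,1,-3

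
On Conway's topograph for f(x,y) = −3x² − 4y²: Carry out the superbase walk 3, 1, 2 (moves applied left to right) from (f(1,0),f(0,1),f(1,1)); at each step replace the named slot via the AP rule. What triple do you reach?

start (-3,-4,-7) = (f(1,0),f(0,1),f(1,1))
replace slot 3: 2·((-3)+(-4)) − (-7) = -7 → (-3,-4,-7)
replace slot 1: 2·((-4)+(-7)) − (-3) = -19 → (-19,-4,-7)
replace slot 2: 2·((-19)+(-7)) − (-4) = -48 → (-19,-48,-7)

-19,-48,-7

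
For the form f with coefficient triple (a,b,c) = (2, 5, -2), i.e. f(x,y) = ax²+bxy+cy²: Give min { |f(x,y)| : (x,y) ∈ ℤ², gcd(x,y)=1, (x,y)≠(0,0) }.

river: ρ → (-2,3,4)
river: ρ → (4,5,-1)
river: ρ → (-1,5,4)
river: ρ → (4,3,-2)
river: ρ → (-2,5,2)
river: ρ → (2,3,-4)
river: ρ → (-4,5,1)
river: ρ → (1,5,-4)
river: ρ → (-4,3,2)
river: ρ → (2,5,-2)
closes: descent 0, river 10
min |a| on river = 1

1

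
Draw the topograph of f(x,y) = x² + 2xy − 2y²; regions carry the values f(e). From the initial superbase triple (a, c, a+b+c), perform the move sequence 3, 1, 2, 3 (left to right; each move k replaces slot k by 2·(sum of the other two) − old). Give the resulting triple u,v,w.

start (1,-2,1) = (f(1,0),f(0,1),f(1,1))
replace slot 3: 2·(1+(-2)) − 1 = -3 → (1,-2,-3)
replace slot 1: 2·((-2)+(-3)) − 1 = -11 → (-11,-2,-3)
replace slot 2: 2·((-11)+(-3)) − (-2) = -26 → (-11,-26,-3)
replace slot 3: 2·((-11)+(-26)) − (-3) = -71 → (-11,-26,-71)

-11,-26,-71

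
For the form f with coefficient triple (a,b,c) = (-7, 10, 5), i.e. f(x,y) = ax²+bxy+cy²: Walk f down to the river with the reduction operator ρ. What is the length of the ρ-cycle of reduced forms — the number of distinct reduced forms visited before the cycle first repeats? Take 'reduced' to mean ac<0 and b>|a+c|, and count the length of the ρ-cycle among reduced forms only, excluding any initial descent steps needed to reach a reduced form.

D = 240, ⌊√D⌋ = 15
river: ρ → (5,10,-7)
river: ρ → (-7,4,8)
river: ρ → (8,12,-3)
river: ρ → (-3,12,8)
river: ρ → (8,4,-7)
river: ρ → (-7,10,5)
ρ-cycle length = 6 (tail of 0 descent steps not counted)

6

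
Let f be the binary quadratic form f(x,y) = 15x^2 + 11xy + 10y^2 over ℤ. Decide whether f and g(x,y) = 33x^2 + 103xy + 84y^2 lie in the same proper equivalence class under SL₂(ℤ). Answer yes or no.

D₁ = -479, D₂ = -479
f: flip: (15,11,10)→(10,-11,15)
f: translate: b→9 (≡-11 mod 20), so (10,-11,15)→(10,9,14)
f: reduced (well bottom): (10,9,14) with a≤c, −a<b≤a
g: translate: b→-29 (≡103 mod 66), so (33,103,84)→(33,-29,10)
g: flip: (33,-29,10)→(10,29,33)
g: translate: b→9 (≡29 mod 20), so (10,29,33)→(10,9,14)
g: reduced (well bottom): (10,9,14) with a≤c, −a<b≤a
reduced forms (10, 9, 14) vs (10, 9, 14) ⇒ equivalent

yes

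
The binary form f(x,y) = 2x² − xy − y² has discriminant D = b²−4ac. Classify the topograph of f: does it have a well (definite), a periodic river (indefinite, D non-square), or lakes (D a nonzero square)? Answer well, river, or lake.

D = b²−4ac = (-1)² − 4·2·(-1) = 9
D = 3² is a perfect square ⇒ form factors over ℤ ⇒ lakes

lake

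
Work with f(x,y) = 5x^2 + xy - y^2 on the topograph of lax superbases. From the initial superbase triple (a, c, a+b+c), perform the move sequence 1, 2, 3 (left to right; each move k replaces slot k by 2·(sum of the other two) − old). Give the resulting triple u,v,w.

start (5,-1,5) = (f(1,0),f(0,1),f(1,1))
replace slot 1: 2·((-1)+5) − 5 = 3 → (3,-1,5)
replace slot 2: 2·(3+5) − (-1) = 17 → (3,17,5)
replace slot 3: 2·(3+17) − 5 = 35 → (3,17,35)

3,17,35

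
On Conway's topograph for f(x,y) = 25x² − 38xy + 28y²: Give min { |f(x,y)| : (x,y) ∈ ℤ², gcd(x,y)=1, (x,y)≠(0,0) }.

translate: b→12 (≡-38 mod 50), so (25,-38,28)→(25,12,15)
flip: (25,12,15)→(15,-12,25)
reduced (well bottom): (15,-12,25) with a≤c, −a<b≤a
well minimum = a = 15

15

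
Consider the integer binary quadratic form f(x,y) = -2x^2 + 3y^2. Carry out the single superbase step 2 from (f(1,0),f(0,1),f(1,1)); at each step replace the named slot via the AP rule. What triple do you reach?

start (-2,3,1) = (f(1,0),f(0,1),f(1,1))
replace slot 2: 2·((-2)+1) − 3 = -5 → (-2,-5,1)

-2,-5,1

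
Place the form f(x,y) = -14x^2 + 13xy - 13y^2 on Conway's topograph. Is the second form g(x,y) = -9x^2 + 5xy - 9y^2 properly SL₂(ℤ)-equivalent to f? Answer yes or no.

D₁ = -559, D₂ = -299
discriminants differ ⇒ not SL₂(ℤ)-equivalent

no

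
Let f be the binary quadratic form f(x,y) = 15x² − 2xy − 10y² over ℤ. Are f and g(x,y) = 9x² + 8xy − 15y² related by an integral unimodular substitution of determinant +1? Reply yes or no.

D₁ = 604, D₂ = 604
river cycle of f (length 20): (-10, 22, 3), (3, 20, -17), (-17, 14, 6), (6, 22, -5), (-5, 18, 14), (14, 10, -9), (-9, 8, 15), (15, 22, -2), (-2, 22, 15), (15, 8, -9), … (10 more)
river cycle of g (length 20): (-15, 22, 2), (2, 22, -15), (-15, 8, 9), (9, 10, -14), (-14, 18, 5), (5, 22, -6), (-6, 14, 17), (17, 20, -3), (-3, 22, 10), (10, 18, -7), … (10 more)
cycles differ ⇒ inequivalent

no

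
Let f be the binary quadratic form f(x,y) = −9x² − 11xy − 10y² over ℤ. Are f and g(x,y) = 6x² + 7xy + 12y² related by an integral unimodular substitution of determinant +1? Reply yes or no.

D₁ = -239, D₂ = -239
f is negative-definite; reduce −f:
−f: translate: b→-7 (≡11 mod 18), so (9,11,10)→(9,-7,8)
−f: flip: (9,-7,8)→(8,7,9)
−f: reduced (well bottom): (8,7,9) with a≤c, −a<b≤a
flip sign back: reduced form of f is (-8,-7,-9)
g: translate: b→-5 (≡7 mod 12), so (6,7,12)→(6,-5,11)
g: reduced (well bottom): (6,-5,11) with a≤c, −a<b≤a
reduced forms (-8, -7, -9) vs (6, -5, 11) ⇒ inequivalent

no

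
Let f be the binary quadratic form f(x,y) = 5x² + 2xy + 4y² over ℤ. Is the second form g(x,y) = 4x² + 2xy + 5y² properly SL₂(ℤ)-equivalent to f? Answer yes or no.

D₁ = -76, D₂ = -76
f: flip: (5,2,4)→(4,-2,5)
f: reduced (well bottom): (4,-2,5) with a≤c, −a<b≤a
g: reduced (well bottom): (4,2,5) with a≤c, −a<b≤a
reduced forms (4, -2, 5) vs (4, 2, 5) ⇒ inequivalent

no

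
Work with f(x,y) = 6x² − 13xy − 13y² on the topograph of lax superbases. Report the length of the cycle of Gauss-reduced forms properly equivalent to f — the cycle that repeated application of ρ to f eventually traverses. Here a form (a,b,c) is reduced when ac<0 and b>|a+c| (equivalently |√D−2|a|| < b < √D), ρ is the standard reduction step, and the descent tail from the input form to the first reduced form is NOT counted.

D = 481, ⌊√D⌋ = 21
descent: ρ → (-13,13,6)  [lands on river]
river: ρ → (6,11,-15)
river: ρ → (-15,19,2)
river: ρ → (2,21,-5)
river: ρ → (-5,19,6)
river: ρ → (6,17,-8)
river: ρ → (-8,15,8)
river: ρ → (8,17,-6)
river: ρ → (-6,19,5)
river: ρ → (5,21,-2)
river: ρ → (-2,19,15)
river: ρ → (15,11,-6)
river: ρ → (-6,13,13)
river: ρ → (13,13,-6)
river: ρ → (-6,11,15)
river: ρ → (15,19,-2)
river: ρ → (-2,21,5)
river: ρ → (5,19,-6)
river: ρ → (-6,17,8)
river: ρ → (8,15,-8)
river: ρ → (-8,17,6)
river: ρ → (6,19,-5)
river: ρ → (-5,21,2)
river: ρ → (2,19,-15)
river: ρ → (-15,11,6)
river: ρ → (6,13,-13)
ρ-cycle length = 26 (tail of 1 descent step not counted)

26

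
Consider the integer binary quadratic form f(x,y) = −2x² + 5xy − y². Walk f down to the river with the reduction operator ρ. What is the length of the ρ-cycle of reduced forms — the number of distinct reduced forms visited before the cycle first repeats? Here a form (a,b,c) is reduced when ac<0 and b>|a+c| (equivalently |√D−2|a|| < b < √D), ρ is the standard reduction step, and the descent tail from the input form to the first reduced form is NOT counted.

D = 17, ⌊√D⌋ = 4
descent: ρ → (-1,3,2)  [lands on river]
river: ρ → (2,1,-2)
river: ρ → (-2,3,1)
river: ρ → (1,3,-2)
river: ρ → (-2,1,2)
river: ρ → (2,3,-1)
ρ-cycle length = 6 (tail of 1 descent step not counted)

6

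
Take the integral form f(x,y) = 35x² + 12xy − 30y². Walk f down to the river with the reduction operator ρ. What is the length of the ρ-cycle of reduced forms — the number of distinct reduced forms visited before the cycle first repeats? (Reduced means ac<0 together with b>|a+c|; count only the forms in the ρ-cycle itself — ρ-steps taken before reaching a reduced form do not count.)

D = 4344, ⌊√D⌋ = 65
river: ρ → (-30,48,17)
river: ρ → (17,54,-21)
river: ρ → (-21,30,41)
river: ρ → (41,52,-10)
river: ρ → (-10,48,51)
river: ρ → (51,54,-7)
river: ρ → (-7,58,35)
river: ρ → (35,12,-30)
ρ-cycle length = 8 (tail of 0 descent steps not counted)

8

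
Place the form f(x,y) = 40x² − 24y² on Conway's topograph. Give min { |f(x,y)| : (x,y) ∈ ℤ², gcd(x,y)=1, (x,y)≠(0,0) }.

descent: ρ → (-24,48,16)  [lands on river]
river: ρ → (16,48,-24)
closes: descent 1, river 2
min |a| on river = 16

16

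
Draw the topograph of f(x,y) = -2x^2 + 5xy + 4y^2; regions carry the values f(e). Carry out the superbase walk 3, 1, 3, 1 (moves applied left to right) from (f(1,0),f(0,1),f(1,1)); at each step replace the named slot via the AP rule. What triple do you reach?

start (-2,4,7) = (f(1,0),f(0,1),f(1,1))
replace slot 3: 2·((-2)+4) − 7 = -3 → (-2,4,-3)
replace slot 1: 2·(4+(-3)) − (-2) = 4 → (4,4,-3)
replace slot 3: 2·(4+4) − (-3) = 19 → (4,4,19)
replace slot 1: 2·(4+19) − 4 = 42 → (42,4,19)

42,4,19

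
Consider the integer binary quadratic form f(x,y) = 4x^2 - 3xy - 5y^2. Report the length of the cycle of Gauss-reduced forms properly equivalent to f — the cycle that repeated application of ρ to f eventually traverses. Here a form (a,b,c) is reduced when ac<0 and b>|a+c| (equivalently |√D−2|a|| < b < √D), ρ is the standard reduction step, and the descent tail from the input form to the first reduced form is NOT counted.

D = 89, ⌊√D⌋ = 9
descent: ρ → (-5,3,4)  [lands on river]
river: ρ → (4,5,-4)
river: ρ → (-4,3,5)
river: ρ → (5,7,-2)
river: ρ → (-2,9,1)
river: ρ → (1,9,-2)
river: ρ → (-2,7,5)
river: ρ → (5,3,-4)
river: ρ → (-4,5,4)
river: ρ → (4,3,-5)
river: ρ → (-5,7,2)
river: ρ → (2,9,-1)
river: ρ → (-1,9,2)
river: ρ → (2,7,-5)
ρ-cycle length = 14 (tail of 1 descent step not counted)

14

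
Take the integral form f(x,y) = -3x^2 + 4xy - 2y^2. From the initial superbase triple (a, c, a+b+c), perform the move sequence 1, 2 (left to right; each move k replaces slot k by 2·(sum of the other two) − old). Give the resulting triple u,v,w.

start (-3,-2,-1) = (f(1,0),f(0,1),f(1,1))
replace slot 1: 2·((-2)+(-1)) − (-3) = -3 → (-3,-2,-1)
replace slot 2: 2·((-3)+(-1)) − (-2) = -6 → (-3,-6,-1)

-3,-6,-1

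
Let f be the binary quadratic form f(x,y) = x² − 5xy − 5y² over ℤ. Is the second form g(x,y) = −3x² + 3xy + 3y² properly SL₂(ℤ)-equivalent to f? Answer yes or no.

D₁ = 45, D₂ = 45
river cycle of f (length 2): (-5, 5, 1), (1, 5, -5)
river cycle of g (length 2): (3, 3, -3), (-3, 3, 3)
cycles differ ⇒ inequivalent

no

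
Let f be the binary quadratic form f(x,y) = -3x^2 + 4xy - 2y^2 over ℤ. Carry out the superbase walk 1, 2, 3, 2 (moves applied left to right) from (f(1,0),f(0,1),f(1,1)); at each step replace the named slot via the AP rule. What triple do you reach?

start (-3,-2,-1) = (f(1,0),f(0,1),f(1,1))
replace slot 1: 2·((-2)+(-1)) − (-3) = -3 → (-3,-2,-1)
replace slot 2: 2·((-3)+(-1)) − (-2) = -6 → (-3,-6,-1)
replace slot 3: 2·((-3)+(-6)) − (-1) = -17 → (-3,-6,-17)
replace slot 2: 2·((-3)+(-17)) − (-6) = -34 → (-3,-34,-17)

-3,-34,-17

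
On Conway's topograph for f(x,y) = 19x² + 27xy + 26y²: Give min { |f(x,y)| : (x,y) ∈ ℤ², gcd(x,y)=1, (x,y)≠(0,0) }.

translate: b→-11 (≡27 mod 38), so (19,27,26)→(19,-11,18)
flip: (19,-11,18)→(18,11,19)
reduced (well bottom): (18,11,19) with a≤c, −a<b≤a
well minimum = a = 18

18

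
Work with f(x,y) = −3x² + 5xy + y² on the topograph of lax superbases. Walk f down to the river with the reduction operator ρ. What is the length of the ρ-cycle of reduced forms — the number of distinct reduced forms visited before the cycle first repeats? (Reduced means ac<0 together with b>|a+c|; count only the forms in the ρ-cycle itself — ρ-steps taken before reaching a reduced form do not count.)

D = 37, ⌊√D⌋ = 6
river: ρ → (1,5,-3)
river: ρ → (-3,1,3)
river: ρ → (3,5,-1)
river: ρ → (-1,5,3)
river: ρ → (3,1,-3)
river: ρ → (-3,5,1)
ρ-cycle length = 6 (tail of 0 descent steps not counted)

6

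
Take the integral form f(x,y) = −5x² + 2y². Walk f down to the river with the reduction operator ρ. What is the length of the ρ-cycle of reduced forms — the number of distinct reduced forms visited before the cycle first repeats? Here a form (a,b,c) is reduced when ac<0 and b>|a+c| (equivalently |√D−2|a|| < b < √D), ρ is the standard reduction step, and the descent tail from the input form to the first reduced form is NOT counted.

D = 40, ⌊√D⌋ = 6
descent: ρ → (2,4,-3)  [lands on river]
river: ρ → (-3,2,3)
river: ρ → (3,4,-2)
river: ρ → (-2,4,3)
river: ρ → (3,2,-3)
river: ρ → (-3,4,2)
ρ-cycle length = 6 (tail of 1 descent step not counted)

6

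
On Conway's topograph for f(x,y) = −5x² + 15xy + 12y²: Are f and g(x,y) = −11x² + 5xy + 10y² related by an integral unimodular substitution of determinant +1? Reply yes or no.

D₁ = 465, D₂ = 465
river cycle of f (length 10): (12, 9, -8), (-8, 7, 13), (13, 19, -2), (-2, 21, 3), (3, 21, -2), (-2, 19, 13), (13, 7, -8), (-8, 9, 12), (12, 15, -5), (-5, 15, 12)
river cycle of g (length 10): (10, 15, -6), (-6, 21, 1), (1, 21, -6), (-6, 15, 10), (10, 5, -11), (-11, 17, 4), (4, 15, -15), (-15, 15, 4), (4, 17, -11), (-11, 5, 10)
cycles differ ⇒ inequivalent

no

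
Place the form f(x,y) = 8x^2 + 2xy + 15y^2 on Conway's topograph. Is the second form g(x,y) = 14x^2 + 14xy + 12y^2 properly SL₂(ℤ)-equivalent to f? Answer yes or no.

D₁ = -476, D₂ = -476
f: reduced (well bottom): (8,2,15) with a≤c, −a<b≤a
g: flip: (14,14,12)→(12,-14,14)
g: translate: b→10 (≡-14 mod 24), so (12,-14,14)→(12,10,12)
g: reduced (well bottom): (12,10,12) with a≤c, −a<b≤a
reduced forms (8, 2, 15) vs (12, 10, 12) ⇒ inequivalent

no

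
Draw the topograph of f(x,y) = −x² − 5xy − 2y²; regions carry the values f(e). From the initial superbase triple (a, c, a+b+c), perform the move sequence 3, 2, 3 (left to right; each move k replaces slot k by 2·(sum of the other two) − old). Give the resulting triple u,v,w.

start (-1,-2,-8) = (f(1,0),f(0,1),f(1,1))
replace slot 3: 2·((-1)+(-2)) − (-8) = 2 → (-1,-2,2)
replace slot 2: 2·((-1)+2) − (-2) = 4 → (-1,4,2)
replace slot 3: 2·((-1)+4) − 2 = 4 → (-1,4,4)

-1,4,4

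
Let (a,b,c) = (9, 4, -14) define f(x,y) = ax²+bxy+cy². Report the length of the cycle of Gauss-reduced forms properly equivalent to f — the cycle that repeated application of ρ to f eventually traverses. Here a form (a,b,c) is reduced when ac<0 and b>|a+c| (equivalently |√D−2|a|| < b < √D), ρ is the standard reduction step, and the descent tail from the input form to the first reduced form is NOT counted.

D = 520, ⌊√D⌋ = 22
descent: ρ → (-14,-4,9)
descent: ρ → (9,22,-1)  [lands on river]
river: ρ → (-1,22,9)
river: ρ → (9,14,-9)
river: ρ → (-9,22,1)
river: ρ → (1,22,-9)
river: ρ → (-9,14,9)
ρ-cycle length = 6 (tail of 2 descent steps not counted)

6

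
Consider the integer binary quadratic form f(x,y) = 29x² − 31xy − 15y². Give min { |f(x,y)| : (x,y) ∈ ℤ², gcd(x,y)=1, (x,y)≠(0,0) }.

descent: ρ → (-15,31,29)  [lands on river]
river: ρ → (29,27,-17)
river: ρ → (-17,41,15)
river: ρ → (15,49,-5)
river: ρ → (-5,51,5)
river: ρ → (5,49,-15)
river: ρ → (-15,41,17)
river: ρ → (17,27,-29)
river: ρ → (-29,31,15)
river: ρ → (15,29,-31)
river: ρ → (-31,33,13)
river: ρ → (13,45,-13)
river: ρ → (-13,33,31)
river: ρ → (31,29,-15)
closes: descent 1, river 14
min |a| on river = 5

5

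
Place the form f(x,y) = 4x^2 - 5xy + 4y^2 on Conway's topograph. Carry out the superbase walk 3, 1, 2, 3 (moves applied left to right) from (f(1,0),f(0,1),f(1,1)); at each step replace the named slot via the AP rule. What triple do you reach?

start (4,4,3) = (f(1,0),f(0,1),f(1,1))
replace slot 3: 2·(4+4) − 3 = 13 → (4,4,13)
replace slot 1: 2·(4+13) − 4 = 30 → (30,4,13)
replace slot 2: 2·(30+13) − 4 = 82 → (30,82,13)
replace slot 3: 2·(30+82) − 13 = 211 → (30,82,211)

30,82,211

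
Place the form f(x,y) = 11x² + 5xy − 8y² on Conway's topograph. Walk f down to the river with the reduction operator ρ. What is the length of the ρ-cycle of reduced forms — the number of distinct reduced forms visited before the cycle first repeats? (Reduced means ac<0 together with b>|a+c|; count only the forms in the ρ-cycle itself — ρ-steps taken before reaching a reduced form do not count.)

D = 377, ⌊√D⌋ = 19
river: ρ → (-8,11,8)
river: ρ → (8,5,-11)
river: ρ → (-11,17,2)
river: ρ → (2,19,-2)
river: ρ → (-2,17,11)
river: ρ → (11,5,-8)
ρ-cycle length = 6 (tail of 0 descent steps not counted)

6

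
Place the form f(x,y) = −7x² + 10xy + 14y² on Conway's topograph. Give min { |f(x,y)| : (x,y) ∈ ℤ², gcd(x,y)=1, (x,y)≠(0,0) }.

river: ρ → (14,18,-3)
river: ρ → (-3,18,14)
river: ρ → (14,10,-7)
river: ρ → (-7,18,6)
river: ρ → (6,18,-7)
river: ρ → (-7,10,14)
closes: descent 0, river 6
min |a| on river = 3

3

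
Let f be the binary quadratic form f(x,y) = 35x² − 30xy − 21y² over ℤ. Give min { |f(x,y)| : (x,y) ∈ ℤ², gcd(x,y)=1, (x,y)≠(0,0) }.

descent: ρ → (-21,30,35)  [lands on river]
river: ρ → (35,40,-16)
river: ρ → (-16,56,11)
river: ρ → (11,54,-21)
closes: descent 1, river 4
min |a| on river = 11

11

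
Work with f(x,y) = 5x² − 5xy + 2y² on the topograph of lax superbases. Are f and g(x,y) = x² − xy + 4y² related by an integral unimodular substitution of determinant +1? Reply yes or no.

D₁ = -15, D₂ = -15
f: translate: b→5 (≡-5 mod 10), so (5,-5,2)→(5,5,2)
f: flip: (5,5,2)→(2,-5,5)
f: translate: b→-1 (≡-5 mod 4), so (2,-5,5)→(2,-1,2)
f: flip: (2,-1,2)→(2,1,2)
f: reduced (well bottom): (2,1,2) with a≤c, −a<b≤a
g: translate: b→1 (≡-1 mod 2), so (1,-1,4)→(1,1,4)
g: reduced (well bottom): (1,1,4) with a≤c, −a<b≤a
reduced forms (2, 1, 2) vs (1, 1, 4) ⇒ inequivalent

no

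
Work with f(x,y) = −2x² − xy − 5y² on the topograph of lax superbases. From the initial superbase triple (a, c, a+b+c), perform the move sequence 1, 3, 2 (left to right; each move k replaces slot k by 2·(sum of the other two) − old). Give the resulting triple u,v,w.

start (-2,-5,-8) = (f(1,0),f(0,1),f(1,1))
replace slot 1: 2·((-5)+(-8)) − (-2) = -24 → (-24,-5,-8)
replace slot 3: 2·((-24)+(-5)) − (-8) = -50 → (-24,-5,-50)
replace slot 2: 2·((-24)+(-50)) − (-5) = -143 → (-24,-143,-50)

-24,-143,-50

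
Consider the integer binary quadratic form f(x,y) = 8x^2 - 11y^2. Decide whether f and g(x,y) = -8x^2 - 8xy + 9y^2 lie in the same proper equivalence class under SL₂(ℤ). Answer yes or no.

D₁ = 352, D₂ = 352
river cycle of f (length 6): (8, 16, -3), (-3, 14, 13), (13, 12, -4), (-4, 12, 13), (13, 14, -3), (-3, 16, 8)
river cycle of g (length 6): (9, 8, -8), (-8, 8, 9), (9, 10, -7), (-7, 18, 1), (1, 18, -7), (-7, 10, 9)
cycles differ ⇒ inequivalent

no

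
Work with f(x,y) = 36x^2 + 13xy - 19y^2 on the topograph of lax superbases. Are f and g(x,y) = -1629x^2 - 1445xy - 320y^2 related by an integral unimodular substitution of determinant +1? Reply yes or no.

D₁ = 2905, D₂ = 2905
river cycle of f (length 34): (-19, 25, 30), (30, 35, -14), (-14, 49, 9), (9, 41, -34), (-34, 27, 16), (16, 37, -24), (-24, 11, 29), (29, 47, -6), (-6, 49, 21), (21, 35, -20), … (24 more)
river cycle of g (length 34): (-19, 25, 30), (30, 35, -14), (-14, 49, 9), (9, 41, -34), (-34, 27, 16), (16, 37, -24), (-24, 11, 29), (29, 47, -6), (-6, 49, 21), (21, 35, -20), … (24 more)
cycles coincide ⇒ equivalent

yes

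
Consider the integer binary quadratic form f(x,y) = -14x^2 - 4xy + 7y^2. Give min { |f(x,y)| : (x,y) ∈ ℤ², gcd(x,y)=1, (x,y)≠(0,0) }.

descent: ρ → (7,18,-3)  [lands on river]
river: ρ → (-3,18,7)
river: ρ → (7,10,-11)
river: ρ → (-11,12,6)
river: ρ → (6,12,-11)
river: ρ → (-11,10,7)
closes: descent 1, river 6
min |a| on river = 3

3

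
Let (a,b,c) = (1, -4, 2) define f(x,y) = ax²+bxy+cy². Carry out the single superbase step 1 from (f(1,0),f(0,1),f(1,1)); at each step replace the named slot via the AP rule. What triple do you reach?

start (1,2,-1) = (f(1,0),f(0,1),f(1,1))
replace slot 1: 2·(2+(-1)) − 1 = 1 → (1,2,-1)

1,2,-1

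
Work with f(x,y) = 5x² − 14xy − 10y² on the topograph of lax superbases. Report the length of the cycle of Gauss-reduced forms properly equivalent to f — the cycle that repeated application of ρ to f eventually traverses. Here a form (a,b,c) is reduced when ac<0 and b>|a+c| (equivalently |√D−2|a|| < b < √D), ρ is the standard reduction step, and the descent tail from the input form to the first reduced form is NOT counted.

D = 396, ⌊√D⌋ = 19
descent: ρ → (-10,14,5)  [lands on river]
river: ρ → (5,16,-7)
river: ρ → (-7,12,9)
river: ρ → (9,6,-10)
ρ-cycle length = 4 (tail of 1 descent step not counted)

4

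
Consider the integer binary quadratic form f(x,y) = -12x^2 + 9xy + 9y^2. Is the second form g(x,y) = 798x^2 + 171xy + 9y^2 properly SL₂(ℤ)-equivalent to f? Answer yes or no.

D₁ = 513, D₂ = 513
river cycle of f (length 6): (9, 9, -12), (-12, 15, 6), (6, 21, -3), (-3, 21, 6), (6, 15, -12), (-12, 9, 9)
river cycle of g (length 6): (9, 9, -12), (-12, 15, 6), (6, 21, -3), (-3, 21, 6), (6, 15, -12), (-12, 9, 9)
cycles coincide ⇒ equivalent

yes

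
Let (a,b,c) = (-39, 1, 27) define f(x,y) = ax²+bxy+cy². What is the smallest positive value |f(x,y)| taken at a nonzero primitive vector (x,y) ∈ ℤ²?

descent: ρ → (27,53,-13)  [lands on river]
river: ρ → (-13,51,31)
river: ρ → (31,11,-33)
river: ρ → (-33,55,9)
river: ρ → (9,53,-39)
river: ρ → (-39,25,23)
river: ρ → (23,21,-41)
river: ρ → (-41,61,3)
river: ρ → (3,59,-61)
river: ρ → (-61,63,1)
river: ρ → (1,63,-61)
river: ρ → (-61,59,3)
river: ρ → (3,61,-41)
river: ρ → (-41,21,23)
river: ρ → (23,25,-39)
river: ρ → (-39,53,9)
river: ρ → (9,55,-33)
river: ρ → (-33,11,31)
river: ρ → (31,51,-13)
river: ρ → (-13,53,27)
river: ρ → (27,55,-11)
river: ρ → (-11,55,27)
closes: descent 1, river 22
min |a| on river = 1

1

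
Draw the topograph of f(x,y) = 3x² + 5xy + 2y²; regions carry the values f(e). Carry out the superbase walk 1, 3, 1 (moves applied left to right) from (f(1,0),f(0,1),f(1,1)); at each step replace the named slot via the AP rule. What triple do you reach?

start (3,2,10) = (f(1,0),f(0,1),f(1,1))
replace slot 1: 2·(2+10) − 3 = 21 → (21,2,10)
replace slot 3: 2·(21+2) − 10 = 36 → (21,2,36)
replace slot 1: 2·(2+36) − 21 = 55 → (55,2,36)

55,2,36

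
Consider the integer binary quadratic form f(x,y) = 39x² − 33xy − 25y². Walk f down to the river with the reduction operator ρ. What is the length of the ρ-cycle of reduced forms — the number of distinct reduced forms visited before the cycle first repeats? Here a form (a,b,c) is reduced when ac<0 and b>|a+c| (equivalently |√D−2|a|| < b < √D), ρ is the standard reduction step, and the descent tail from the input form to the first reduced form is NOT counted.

D = 4989, ⌊√D⌋ = 70
descent: ρ → (-25,33,39)  [lands on river]
river: ρ → (39,45,-19)
river: ρ → (-19,69,3)
river: ρ → (3,69,-19)
river: ρ → (-19,45,39)
river: ρ → (39,33,-25)
river: ρ → (-25,67,5)
river: ρ → (5,63,-51)
river: ρ → (-51,39,17)
river: ρ → (17,63,-15)
river: ρ → (-15,57,29)
river: ρ → (29,59,-13)
river: ρ → (-13,45,57)
river: ρ → (57,69,-1)
river: ρ → (-1,69,57)
river: ρ → (57,45,-13)
river: ρ → (-13,59,29)
river: ρ → (29,57,-15)
river: ρ → (-15,63,17)
river: ρ → (17,39,-51)
river: ρ → (-51,63,5)
river: ρ → (5,67,-25)
ρ-cycle length = 22 (tail of 1 descent step not counted)

22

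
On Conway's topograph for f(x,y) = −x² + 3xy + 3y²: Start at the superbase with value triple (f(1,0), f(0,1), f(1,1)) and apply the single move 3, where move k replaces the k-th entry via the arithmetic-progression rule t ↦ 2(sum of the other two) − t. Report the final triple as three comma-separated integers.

start (-1,3,5) = (f(1,0),f(0,1),f(1,1))
replace slot 3: 2·((-1)+3) − 5 = -1 → (-1,3,-1)

-1,3,-1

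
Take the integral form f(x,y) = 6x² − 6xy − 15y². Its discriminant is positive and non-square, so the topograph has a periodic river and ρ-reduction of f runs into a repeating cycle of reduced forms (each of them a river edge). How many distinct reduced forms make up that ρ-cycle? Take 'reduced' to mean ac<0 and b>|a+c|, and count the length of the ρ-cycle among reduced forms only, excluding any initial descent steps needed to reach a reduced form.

D = 396, ⌊√D⌋ = 19
descent: ρ → (-15,6,6)
descent: ρ → (6,18,-3)  [lands on river]
river: ρ → (-3,18,6)
ρ-cycle length = 2 (tail of 2 descent steps not counted)

2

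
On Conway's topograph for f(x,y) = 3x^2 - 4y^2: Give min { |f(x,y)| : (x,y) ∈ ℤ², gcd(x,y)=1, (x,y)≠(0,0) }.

descent: ρ → (-4,0,3)
descent: ρ → (3,6,-1)  [lands on river]
river: ρ → (-1,6,3)
closes: descent 2, river 2
min |a| on river = 1

1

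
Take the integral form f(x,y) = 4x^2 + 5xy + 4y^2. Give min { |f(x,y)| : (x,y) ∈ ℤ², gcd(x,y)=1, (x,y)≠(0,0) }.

translate: b→-3 (≡5 mod 8), so (4,5,4)→(4,-3,3)
flip: (4,-3,3)→(3,3,4)
reduced (well bottom): (3,3,4) with a≤c, −a<b≤a
well minimum = a = 3

3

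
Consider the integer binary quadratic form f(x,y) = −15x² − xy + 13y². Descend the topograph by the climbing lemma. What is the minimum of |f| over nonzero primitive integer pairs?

descent: ρ → (13,27,-1)  [lands on river]
river: ρ → (-1,27,13)
river: ρ → (13,25,-3)
river: ρ → (-3,23,21)
river: ρ → (21,19,-5)
river: ρ → (-5,21,17)
river: ρ → (17,13,-9)
river: ρ → (-9,23,7)
river: ρ → (7,19,-15)
river: ρ → (-15,11,11)
river: ρ → (11,11,-15)
river: ρ → (-15,19,7)
river: ρ → (7,23,-9)
river: ρ → (-9,13,17)
river: ρ → (17,21,-5)
river: ρ → (-5,19,21)
river: ρ → (21,23,-3)
river: ρ → (-3,25,13)
closes: descent 1, river 18
min |a| on river = 1

1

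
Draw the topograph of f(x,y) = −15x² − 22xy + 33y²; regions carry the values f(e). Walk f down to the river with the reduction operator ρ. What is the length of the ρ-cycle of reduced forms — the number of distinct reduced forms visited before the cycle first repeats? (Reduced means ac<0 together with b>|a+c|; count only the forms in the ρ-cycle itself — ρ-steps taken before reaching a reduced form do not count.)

D = 2464, ⌊√D⌋ = 49
descent: ρ → (33,22,-15)  [lands on river]
river: ρ → (-15,38,17)
river: ρ → (17,30,-23)
river: ρ → (-23,16,24)
river: ρ → (24,32,-15)
river: ρ → (-15,28,28)
river: ρ → (28,28,-15)
river: ρ → (-15,32,24)
river: ρ → (24,16,-23)
river: ρ → (-23,30,17)
river: ρ → (17,38,-15)
river: ρ → (-15,22,33)
river: ρ → (33,44,-4)
river: ρ → (-4,44,33)
ρ-cycle length = 14 (tail of 1 descent step not counted)

14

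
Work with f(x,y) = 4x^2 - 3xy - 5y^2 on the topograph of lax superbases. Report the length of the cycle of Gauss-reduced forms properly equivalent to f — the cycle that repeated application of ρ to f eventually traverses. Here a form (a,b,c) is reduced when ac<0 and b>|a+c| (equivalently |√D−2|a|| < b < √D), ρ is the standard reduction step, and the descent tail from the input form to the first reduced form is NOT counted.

D = 89, ⌊√D⌋ = 9
descent: ρ → (-5,3,4)  [lands on river]
river: ρ → (4,5,-4)
river: ρ → (-4,3,5)
river: ρ → (5,7,-2)
river: ρ → (-2,9,1)
river: ρ → (1,9,-2)
river: ρ → (-2,7,5)
river: ρ → (5,3,-4)
river: ρ → (-4,5,4)
river: ρ → (4,3,-5)
river: ρ → (-5,7,2)
river: ρ → (2,9,-1)
river: ρ → (-1,9,2)
river: ρ → (2,7,-5)
ρ-cycle length = 14 (tail of 1 descent step not counted)

14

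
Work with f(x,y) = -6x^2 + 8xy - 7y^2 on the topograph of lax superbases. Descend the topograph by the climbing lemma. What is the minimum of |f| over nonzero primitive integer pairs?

translate: b→4 (≡-8 mod 12), so (6,-8,7)→(6,4,5)
flip: (6,4,5)→(5,-4,6)
reduced (well bottom): (5,-4,6) with a≤c, −a<b≤a
well minimum |f| = |-5| = 5 (negative-definite)

5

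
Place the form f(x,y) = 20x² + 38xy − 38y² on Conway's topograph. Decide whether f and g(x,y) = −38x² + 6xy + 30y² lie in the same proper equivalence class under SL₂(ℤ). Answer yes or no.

D₁ = 4484, D₂ = 4596
discriminants differ ⇒ not SL₂(ℤ)-equivalent

no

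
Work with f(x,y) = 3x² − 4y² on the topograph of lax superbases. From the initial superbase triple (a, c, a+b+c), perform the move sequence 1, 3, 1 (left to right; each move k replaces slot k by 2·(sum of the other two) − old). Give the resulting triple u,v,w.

start (3,-4,-1) = (f(1,0),f(0,1),f(1,1))
replace slot 1: 2·((-4)+(-1)) − 3 = -13 → (-13,-4,-1)
replace slot 3: 2·((-13)+(-4)) − (-1) = -33 → (-13,-4,-33)
replace slot 1: 2·((-4)+(-33)) − (-13) = -61 → (-61,-4,-33)

-61,-4,-33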